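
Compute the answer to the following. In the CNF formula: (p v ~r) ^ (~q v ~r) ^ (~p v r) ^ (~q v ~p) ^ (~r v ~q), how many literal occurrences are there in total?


Counting literals in each clause:
Clause 1: 2 literal(s)
Clause 2: 2 literal(s)
Clause 3: 2 literal(s)
Clause 4: 2 literal(s)
Clause 5: 2 literal(s)
Total = 10

10


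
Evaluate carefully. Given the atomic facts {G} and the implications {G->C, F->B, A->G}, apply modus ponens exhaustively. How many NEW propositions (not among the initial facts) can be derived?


Initial facts: {G}
Apply modus ponens to closure:
  G and G->C  =>  C
Final known: {C, G}
New propositions: {C}
Count = 1

1


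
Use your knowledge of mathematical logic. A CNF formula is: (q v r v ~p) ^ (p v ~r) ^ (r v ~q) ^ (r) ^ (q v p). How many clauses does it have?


A CNF formula is a conjunction of clauses.
Clauses are separated by ^.
Counting the conjuncts: 5 clauses.

5


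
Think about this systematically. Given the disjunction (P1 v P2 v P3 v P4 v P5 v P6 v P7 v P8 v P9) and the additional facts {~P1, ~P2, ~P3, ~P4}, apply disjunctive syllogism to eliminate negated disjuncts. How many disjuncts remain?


Original disjuncts (9): P1, P2, P3, P4, P5, P6, P7, P8, P9
Negated (eliminate): ~P1, ~P2, ~P3, ~P4
Remaining disjuncts: P5, P6, P7, P8, P9
Count = 9 - 4 = 5

5


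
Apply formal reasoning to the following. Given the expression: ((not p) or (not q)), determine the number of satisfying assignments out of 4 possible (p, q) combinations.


Check all 4 assignments:
p=0, q=0: 1
p=0, q=1: 1
p=1, q=0: 1
p=1, q=1: 0
Count of True = 3

3


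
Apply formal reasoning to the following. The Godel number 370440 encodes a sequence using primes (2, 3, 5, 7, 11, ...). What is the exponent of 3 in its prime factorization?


Factorize 370440 by dividing by 3 repeatedly.
Division steps: 3 divides 370440 exactly 3 time(s).
Exponent of 3 = 3

3


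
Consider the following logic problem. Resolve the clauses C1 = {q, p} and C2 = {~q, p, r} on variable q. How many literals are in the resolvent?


Remove q from C1 and ~q from C2.
C1 remainder: {p}
C2 remainder: {p, r}
Union (resolvent): {p, r}
Resolvent has 2 literal(s).

2


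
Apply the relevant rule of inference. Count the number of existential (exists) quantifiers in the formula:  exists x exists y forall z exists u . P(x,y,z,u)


Quantifier prefix: exists x exists y forall z exists u
Mark each quantifier type:
  E E U E
Universal count = 1, Existential count = 3
Asked for existential (exists) quantifiers: 3

3


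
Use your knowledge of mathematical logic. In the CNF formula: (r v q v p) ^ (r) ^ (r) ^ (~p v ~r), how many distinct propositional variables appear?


Identify each variable that appears in the formula.
Variables found: p, q, r
Count = 3

3


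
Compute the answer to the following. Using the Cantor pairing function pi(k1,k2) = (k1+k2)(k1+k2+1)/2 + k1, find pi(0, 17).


k1 + k2 = 17
(k1+k2)(k1+k2+1)/2 = 17 * 18 / 2 = 153
pi = 153 + 0 = 153

153


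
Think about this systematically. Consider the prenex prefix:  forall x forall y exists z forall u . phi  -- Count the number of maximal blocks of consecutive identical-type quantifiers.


Quantifier-type sequence: A A E A  (A=forall, E=exists)
Group into maximal same-type runs:
  Ax2 | Ex1 | Ax1
Number of blocks = 3

3


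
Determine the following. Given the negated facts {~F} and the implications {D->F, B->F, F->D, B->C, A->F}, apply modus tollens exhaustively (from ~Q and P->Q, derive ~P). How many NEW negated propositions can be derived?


Initial negated facts: {~F}
Apply modus tollens to closure:
  ~F and D->F  =>  ~D
  ~F and B->F  =>  ~B
  ~F and A->F  =>  ~A
Final negated: {~A, ~B, ~D, ~F}
New negations: {~A, ~B, ~D}
Count = 3

3


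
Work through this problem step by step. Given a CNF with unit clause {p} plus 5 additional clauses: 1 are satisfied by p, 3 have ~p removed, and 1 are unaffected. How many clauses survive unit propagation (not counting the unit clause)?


Satisfied (removed): 1
Shortened (remain): 3
Unchanged (remain): 1
Remaining = 3 + 1 = 4

4


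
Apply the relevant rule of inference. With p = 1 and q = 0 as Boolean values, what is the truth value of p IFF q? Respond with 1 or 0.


p = 1, q = 0
Operation: p IFF q
Evaluate: 1 IFF 0 = 0

0


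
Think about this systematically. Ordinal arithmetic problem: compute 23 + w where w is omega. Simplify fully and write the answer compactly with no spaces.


Compute 23 + w.
Ordinal + is associative but NOT commutative; for finite n>0, n + w = w but w + n stays w+n.
Any finite left addend is absorbed by w on the right: 23 + w = w.
Result = w

w


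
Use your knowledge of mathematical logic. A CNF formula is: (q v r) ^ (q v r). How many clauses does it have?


A CNF formula is a conjunction of clauses.
Clauses are separated by ^.
Counting the conjuncts: 2 clauses.

2


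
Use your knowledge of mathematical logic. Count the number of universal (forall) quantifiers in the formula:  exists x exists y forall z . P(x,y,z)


Quantifier prefix: exists x exists y forall z
Mark each quantifier type:
  E E U
Universal count = 1, Existential count = 2
Asked for universal (forall) quantifiers: 1

1


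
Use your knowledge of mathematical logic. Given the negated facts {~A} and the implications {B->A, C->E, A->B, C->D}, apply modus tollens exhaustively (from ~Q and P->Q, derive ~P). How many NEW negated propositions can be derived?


Initial negated facts: {~A}
Apply modus tollens to closure:
  ~A and B->A  =>  ~B
Final negated: {~A, ~B}
New negations: {~B}
Count = 1

1


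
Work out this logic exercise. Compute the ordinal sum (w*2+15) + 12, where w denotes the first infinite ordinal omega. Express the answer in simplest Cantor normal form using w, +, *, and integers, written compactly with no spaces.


Compute (w*2+15) + 12.
Ordinal + is associative but NOT commutative; for finite n>0, n + w = w but w + n stays w+n.
By associativity: (w*2+15) + 12 = w*2 + (15+12) = w*2+27.
Result = w*2+27

w*2+27


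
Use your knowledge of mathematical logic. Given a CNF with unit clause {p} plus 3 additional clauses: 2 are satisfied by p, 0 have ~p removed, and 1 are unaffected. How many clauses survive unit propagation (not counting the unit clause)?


Satisfied (removed): 2
Shortened (remain): 0
Unchanged (remain): 1
Remaining = 0 + 1 = 1

1


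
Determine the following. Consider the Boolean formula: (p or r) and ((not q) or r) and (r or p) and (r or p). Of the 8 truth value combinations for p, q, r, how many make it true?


Evaluate all 8 assignments for p, q, r:
p=0, q=0, r=0: 0
p=0, q=0, r=1: 1
p=0, q=1, r=0: 0
p=0, q=1, r=1: 1
p=1, q=0, r=0: 1
p=1, q=0, r=1: 1
p=1, q=1, r=0: 0
p=1, q=1, r=1: 1
Satisfying count = 5

5


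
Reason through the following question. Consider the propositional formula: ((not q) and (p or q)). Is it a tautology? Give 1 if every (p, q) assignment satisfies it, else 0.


Check all 4 assignments:
p=0, q=0: 0
p=0, q=1: 0
p=1, q=0: 1
p=1, q=1: 0
Satisfying count = 1/4.
Tautology iff count = 4: no.

0


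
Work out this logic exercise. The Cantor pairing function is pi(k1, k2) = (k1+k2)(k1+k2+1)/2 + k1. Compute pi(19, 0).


k1 + k2 = 19
(k1+k2)(k1+k2+1)/2 = 19 * 20 / 2 = 190
pi = 190 + 19 = 209

209


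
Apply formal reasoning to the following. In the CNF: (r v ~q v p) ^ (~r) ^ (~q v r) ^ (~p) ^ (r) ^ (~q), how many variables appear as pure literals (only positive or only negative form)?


Check each variable for pure literal status:
p: mixed (not pure)
q: pure negative
r: mixed (not pure)
Pure literal count = 1

1


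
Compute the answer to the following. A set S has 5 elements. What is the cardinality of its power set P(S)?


The power set of a set with n elements has 2^n elements.
|P(S)| = 2^5 = 32

32


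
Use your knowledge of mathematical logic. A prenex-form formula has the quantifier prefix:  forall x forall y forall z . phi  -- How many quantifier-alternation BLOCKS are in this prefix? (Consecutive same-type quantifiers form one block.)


Quantifier-type sequence: A A A  (A=forall, E=exists)
Group into maximal same-type runs:
  Ax3
Number of blocks = 1

1


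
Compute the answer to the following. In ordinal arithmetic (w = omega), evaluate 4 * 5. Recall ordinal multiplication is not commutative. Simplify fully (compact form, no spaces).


Compute 4 * 5.
Ordinal * is associative and left-distributive over +, but NOT commutative; for finite n>1, n*w = w but w*n stays w*n.
Both finite; ordinal * agrees with natural *: 4 * 5 = 20.
Result = 20

20


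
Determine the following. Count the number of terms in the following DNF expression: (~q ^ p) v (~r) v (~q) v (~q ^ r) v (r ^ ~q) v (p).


A DNF formula is a disjunction of terms (conjunctions).
Terms are separated by v.
Counting the disjuncts: 6 terms.

6


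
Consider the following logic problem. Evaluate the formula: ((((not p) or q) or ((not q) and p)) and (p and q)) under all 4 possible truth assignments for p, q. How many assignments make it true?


Check all 4 assignments:
p=0, q=0: 0
p=0, q=1: 0
p=1, q=0: 0
p=1, q=1: 1
Count of True = 1

1


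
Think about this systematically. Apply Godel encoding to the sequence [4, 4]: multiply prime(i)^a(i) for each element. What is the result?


Encode each element as an exponent of the corresponding prime:
  2^4 = 16
  3^4 = 81
Product = 16 * 81 = 1296

1296


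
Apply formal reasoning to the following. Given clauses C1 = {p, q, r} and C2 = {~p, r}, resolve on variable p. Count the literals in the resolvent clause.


Remove p from C1 and ~p from C2.
C1 remainder: {q, r}
C2 remainder: {r}
Union (resolvent): {q, r}
Resolvent has 2 literal(s).

2


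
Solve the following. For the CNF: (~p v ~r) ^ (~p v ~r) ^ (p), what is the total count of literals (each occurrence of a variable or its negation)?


Counting literals in each clause:
Clause 1: 2 literal(s)
Clause 2: 2 literal(s)
Clause 3: 1 literal(s)
Total = 5

5


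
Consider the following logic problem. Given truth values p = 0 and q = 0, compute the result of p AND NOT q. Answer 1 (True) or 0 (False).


p = 0, q = 0
Operation: p AND NOT q
Evaluate: 0 AND NOT 0 = 0

0


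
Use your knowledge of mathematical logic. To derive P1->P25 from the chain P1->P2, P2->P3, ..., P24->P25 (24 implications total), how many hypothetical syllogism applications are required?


With 24 implications in a chain connecting 25 propositions:
P1->P2, P2->P3, ..., P24->P25
Steps needed = (number of implications) - 1 = 24 - 1 = 23

23


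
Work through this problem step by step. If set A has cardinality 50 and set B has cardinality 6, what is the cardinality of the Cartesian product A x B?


The Cartesian product A x B contains all ordered pairs (a, b).
|A x B| = |A| * |B| = 50 * 6 = 300

300


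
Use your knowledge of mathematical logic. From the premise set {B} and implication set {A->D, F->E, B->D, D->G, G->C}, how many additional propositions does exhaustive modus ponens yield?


Initial facts: {B}
Apply modus ponens to closure:
  B and B->D  =>  D
  D and D->G  =>  G
  G and G->C  =>  C
Final known: {B, C, D, G}
New propositions: {C, D, G}
Count = 3

3


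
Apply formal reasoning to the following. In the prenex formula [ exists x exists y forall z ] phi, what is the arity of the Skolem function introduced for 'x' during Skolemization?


Quantifier prefix: exists x exists y forall z
'x' is existentially quantified at position 1.
No universal quantifiers precede it.
Skolem function arity = 0 (a Skolem constant)

0


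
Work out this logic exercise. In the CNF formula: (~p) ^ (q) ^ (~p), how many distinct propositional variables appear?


Identify each variable that appears in the formula.
Variables found: p, q
Count = 2

2


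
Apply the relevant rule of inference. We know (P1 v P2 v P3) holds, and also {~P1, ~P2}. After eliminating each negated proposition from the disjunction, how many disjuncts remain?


Original disjuncts (3): P1, P2, P3
Negated (eliminate): ~P1, ~P2
Remaining disjuncts: P3
Count = 3 - 2 = 1

1


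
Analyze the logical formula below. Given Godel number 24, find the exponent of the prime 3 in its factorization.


Factorize 24 by dividing by 3 repeatedly.
Division steps: 3 divides 24 exactly 1 time(s).
Exponent of 3 = 1

1


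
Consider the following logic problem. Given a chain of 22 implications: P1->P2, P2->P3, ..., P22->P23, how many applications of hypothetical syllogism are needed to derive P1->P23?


With 22 implications in a chain connecting 23 propositions:
P1->P2, P2->P3, ..., P22->P23
Steps needed = (number of implications) - 1 = 22 - 1 = 21

21


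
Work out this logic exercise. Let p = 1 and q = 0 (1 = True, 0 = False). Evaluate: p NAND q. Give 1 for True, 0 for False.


p = 1, q = 0
Operation: p NAND q
Evaluate: 1 NAND 0 = 1

1


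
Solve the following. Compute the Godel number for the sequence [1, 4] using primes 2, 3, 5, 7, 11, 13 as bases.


Encode each element as an exponent of the corresponding prime:
  2^1 = 2
  3^4 = 81
Product = 2 * 81 = 162

162


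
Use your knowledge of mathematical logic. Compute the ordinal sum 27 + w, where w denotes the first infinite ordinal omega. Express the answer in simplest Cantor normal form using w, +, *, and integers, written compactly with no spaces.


Compute 27 + w.
Ordinal + is associative but NOT commutative; for finite n>0, n + w = w but w + n stays w+n.
Any finite left addend is absorbed by w on the right: 27 + w = w.
Result = w

w


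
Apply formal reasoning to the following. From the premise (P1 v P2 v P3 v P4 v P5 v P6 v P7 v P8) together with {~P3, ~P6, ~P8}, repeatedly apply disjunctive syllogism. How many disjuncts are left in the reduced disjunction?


Original disjuncts (8): P1, P2, P3, P4, P5, P6, P7, P8
Negated (eliminate): ~P3, ~P6, ~P8
Remaining disjuncts: P1, P2, P4, P5, P7
Count = 8 - 3 = 5

5


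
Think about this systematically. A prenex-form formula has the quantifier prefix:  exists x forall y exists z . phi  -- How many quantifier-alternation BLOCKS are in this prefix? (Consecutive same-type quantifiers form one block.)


Quantifier-type sequence: E A E  (A=forall, E=exists)
Group into maximal same-type runs:
  Ex1 | Ax1 | Ex1
Number of blocks = 3

3


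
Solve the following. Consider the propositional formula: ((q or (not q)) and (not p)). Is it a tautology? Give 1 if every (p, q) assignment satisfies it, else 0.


Check all 4 assignments:
p=0, q=0: 1
p=0, q=1: 1
p=1, q=0: 0
p=1, q=1: 0
Satisfying count = 2/4.
Tautology iff count = 4: no.

0


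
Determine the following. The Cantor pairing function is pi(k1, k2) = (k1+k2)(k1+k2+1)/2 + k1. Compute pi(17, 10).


k1 + k2 = 27
(k1+k2)(k1+k2+1)/2 = 27 * 28 / 2 = 378
pi = 378 + 17 = 395

395


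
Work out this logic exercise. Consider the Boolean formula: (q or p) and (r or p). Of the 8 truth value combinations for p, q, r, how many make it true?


Evaluate all 8 assignments for p, q, r:
p=0, q=0, r=0: 0
p=0, q=0, r=1: 0
p=0, q=1, r=0: 0
p=0, q=1, r=1: 1
p=1, q=0, r=0: 1
p=1, q=0, r=1: 1
p=1, q=1, r=0: 1
p=1, q=1, r=1: 1
Satisfying count = 5

5


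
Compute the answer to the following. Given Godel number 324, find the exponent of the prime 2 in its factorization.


Factorize 324 by dividing by 2 repeatedly.
Division steps: 2 divides 324 exactly 2 time(s).
Exponent of 2 = 2

2


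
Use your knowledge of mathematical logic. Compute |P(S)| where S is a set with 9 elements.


The power set of a set with n elements has 2^n elements.
|P(S)| = 2^9 = 512

512


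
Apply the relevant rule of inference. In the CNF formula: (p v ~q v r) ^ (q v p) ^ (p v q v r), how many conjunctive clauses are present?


A CNF formula is a conjunction of clauses.
Clauses are separated by ^.
Counting the conjuncts: 3 clauses.

3


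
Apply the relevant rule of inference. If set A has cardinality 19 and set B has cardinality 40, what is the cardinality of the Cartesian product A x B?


The Cartesian product A x B contains all ordered pairs (a, b).
|A x B| = |A| * |B| = 19 * 40 = 760

760


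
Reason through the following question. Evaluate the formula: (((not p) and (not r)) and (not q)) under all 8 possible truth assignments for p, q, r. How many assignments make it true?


Check all 8 assignments:
p=0, q=0, r=0: 1
p=0, q=0, r=1: 0
p=0, q=1, r=0: 0
p=0, q=1, r=1: 0
p=1, q=0, r=0: 0
p=1, q=0, r=1: 0
p=1, q=1, r=0: 0
p=1, q=1, r=1: 0
Count of True = 1

1


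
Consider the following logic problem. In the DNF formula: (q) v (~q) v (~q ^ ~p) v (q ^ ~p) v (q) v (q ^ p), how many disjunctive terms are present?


A DNF formula is a disjunction of terms (conjunctions).
Terms are separated by v.
Counting the disjuncts: 6 terms.

6


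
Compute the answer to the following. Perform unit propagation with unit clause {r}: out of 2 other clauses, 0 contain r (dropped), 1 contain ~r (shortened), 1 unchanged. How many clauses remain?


Satisfied (removed): 0
Shortened (remain): 1
Unchanged (remain): 1
Remaining = 1 + 1 = 2

2


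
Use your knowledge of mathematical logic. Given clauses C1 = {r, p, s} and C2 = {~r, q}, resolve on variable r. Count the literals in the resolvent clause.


Remove r from C1 and ~r from C2.
C1 remainder: {p, s}
C2 remainder: {q}
Union (resolvent): {p, q, s}
Resolvent has 3 literal(s).

3


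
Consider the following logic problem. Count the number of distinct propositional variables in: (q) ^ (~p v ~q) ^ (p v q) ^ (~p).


Identify each variable that appears in the formula.
Variables found: p, q
Count = 2

2


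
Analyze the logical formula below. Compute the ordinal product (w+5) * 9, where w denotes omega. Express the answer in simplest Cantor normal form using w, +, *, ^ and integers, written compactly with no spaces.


Compute (w+5) * 9.
Ordinal * is associative and left-distributive over +, but NOT commutative; for finite n>1, n*w = w but w*n stays w*n.
(w+5) * 9 = (w+5) repeated 9 times. Each intermediate +5 is absorbed by the following w; only the last survives: w*9+5.
Result = w*9+5

w*9+5


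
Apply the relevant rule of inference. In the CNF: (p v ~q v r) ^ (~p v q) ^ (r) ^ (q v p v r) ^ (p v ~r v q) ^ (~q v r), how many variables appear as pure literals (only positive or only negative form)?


Check each variable for pure literal status:
p: mixed (not pure)
q: mixed (not pure)
r: mixed (not pure)
Pure literal count = 0

0


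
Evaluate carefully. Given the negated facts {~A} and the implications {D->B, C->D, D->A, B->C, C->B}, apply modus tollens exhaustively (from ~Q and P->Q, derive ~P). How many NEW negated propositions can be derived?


Initial negated facts: {~A}
Apply modus tollens to closure:
  ~A and D->A  =>  ~D
  ~D and C->D  =>  ~C
  ~C and B->C  =>  ~B
Final negated: {~A, ~B, ~C, ~D}
New negations: {~B, ~C, ~D}
Count = 3

3


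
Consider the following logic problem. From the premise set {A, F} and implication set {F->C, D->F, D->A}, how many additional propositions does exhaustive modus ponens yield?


Initial facts: {A, F}
Apply modus ponens to closure:
  F and F->C  =>  C
Final known: {A, C, F}
New propositions: {C}
Count = 1

1


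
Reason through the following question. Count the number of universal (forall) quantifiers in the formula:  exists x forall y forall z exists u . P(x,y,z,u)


Quantifier prefix: exists x forall y forall z exists u
Mark each quantifier type:
  E U U E
Universal count = 2, Existential count = 2
Asked for universal (forall) quantifiers: 2

2


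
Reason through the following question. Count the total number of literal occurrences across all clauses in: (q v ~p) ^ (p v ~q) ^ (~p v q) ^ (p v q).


Counting literals in each clause:
Clause 1: 2 literal(s)
Clause 2: 2 literal(s)
Clause 3: 2 literal(s)
Clause 4: 2 literal(s)
Total = 8

8


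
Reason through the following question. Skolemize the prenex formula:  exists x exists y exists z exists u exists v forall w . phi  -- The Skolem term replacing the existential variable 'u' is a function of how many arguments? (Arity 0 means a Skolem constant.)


Quantifier prefix: exists x exists y exists z exists u exists v forall w
'u' is existentially quantified at position 4.
No universal quantifiers precede it.
Skolem function arity = 0 (a Skolem constant)

0


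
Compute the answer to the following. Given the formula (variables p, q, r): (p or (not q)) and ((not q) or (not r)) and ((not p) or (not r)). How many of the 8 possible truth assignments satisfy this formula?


Evaluate all 8 assignments for p, q, r:
p=0, q=0, r=0: 1
p=0, q=0, r=1: 1
p=0, q=1, r=0: 0
p=0, q=1, r=1: 0
p=1, q=0, r=0: 1
p=1, q=0, r=1: 0
p=1, q=1, r=0: 1
p=1, q=1, r=1: 0
Satisfying count = 4

4


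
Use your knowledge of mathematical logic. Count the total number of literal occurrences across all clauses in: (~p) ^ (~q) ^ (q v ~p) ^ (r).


Counting literals in each clause:
Clause 1: 1 literal(s)
Clause 2: 1 literal(s)
Clause 3: 2 literal(s)
Clause 4: 1 literal(s)
Total = 5

5


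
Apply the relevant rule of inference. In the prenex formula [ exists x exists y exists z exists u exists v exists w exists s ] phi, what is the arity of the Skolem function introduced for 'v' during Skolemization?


Quantifier prefix: exists x exists y exists z exists u exists v exists w exists s
'v' is existentially quantified at position 5.
No universal quantifiers precede it.
Skolem function arity = 0 (a Skolem constant)

0


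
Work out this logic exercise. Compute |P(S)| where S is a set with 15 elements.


The power set of a set with n elements has 2^n elements.
|P(S)| = 2^15 = 32768

32768


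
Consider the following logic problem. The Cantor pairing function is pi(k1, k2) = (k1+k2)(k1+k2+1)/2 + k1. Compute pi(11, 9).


k1 + k2 = 20
(k1+k2)(k1+k2+1)/2 = 20 * 21 / 2 = 210
pi = 210 + 11 = 221

221


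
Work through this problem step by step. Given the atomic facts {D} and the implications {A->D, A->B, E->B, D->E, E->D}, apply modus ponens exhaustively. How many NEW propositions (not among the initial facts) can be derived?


Initial facts: {D}
Apply modus ponens to closure:
  D and D->E  =>  E
  E and E->B  =>  B
Final known: {B, D, E}
New propositions: {B, E}
Count = 2

2


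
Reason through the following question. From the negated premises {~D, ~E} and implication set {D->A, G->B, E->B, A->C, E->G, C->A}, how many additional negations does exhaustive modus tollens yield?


Initial negated facts: {~D, ~E}
Apply modus tollens to closure:
  (no implication fires)
Final negated: {~D, ~E}
New negations: {(none)}
Count = 0

0


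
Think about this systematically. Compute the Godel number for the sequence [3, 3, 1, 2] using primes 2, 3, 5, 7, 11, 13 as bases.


Encode each element as an exponent of the corresponding prime:
  2^3 = 8
  3^3 = 27
  5^1 = 5
  7^2 = 49
Product = 8 * 27 * 5 * 49 = 52920

52920


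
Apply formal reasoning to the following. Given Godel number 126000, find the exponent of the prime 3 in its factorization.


Factorize 126000 by dividing by 3 repeatedly.
Division steps: 3 divides 126000 exactly 2 time(s).
Exponent of 3 = 2

2


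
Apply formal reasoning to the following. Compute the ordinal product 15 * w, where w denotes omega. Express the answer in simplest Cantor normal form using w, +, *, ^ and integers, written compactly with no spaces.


Compute 15 * w.
Ordinal * is associative and left-distributive over +, but NOT commutative; for finite n>1, n*w = w but w*n stays w*n.
For finite n>0, n * w = sup{n*k : k<w} = w. So 15 * w = w.
Result = w

w


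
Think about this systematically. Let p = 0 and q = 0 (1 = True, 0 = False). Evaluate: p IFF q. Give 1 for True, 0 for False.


p = 0, q = 0
Operation: p IFF q
Evaluate: 0 IFF 0 = 1

1


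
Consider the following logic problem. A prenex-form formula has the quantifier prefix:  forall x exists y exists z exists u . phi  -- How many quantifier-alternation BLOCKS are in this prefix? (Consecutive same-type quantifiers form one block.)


Quantifier-type sequence: A E E E  (A=forall, E=exists)
Group into maximal same-type runs:
  Ax1 | Ex3
Number of blocks = 2

2


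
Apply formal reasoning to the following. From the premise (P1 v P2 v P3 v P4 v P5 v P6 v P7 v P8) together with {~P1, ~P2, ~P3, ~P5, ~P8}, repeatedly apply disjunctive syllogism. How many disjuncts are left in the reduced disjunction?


Original disjuncts (8): P1, P2, P3, P4, P5, P6, P7, P8
Negated (eliminate): ~P1, ~P2, ~P3, ~P5, ~P8
Remaining disjuncts: P4, P6, P7
Count = 8 - 5 = 3

3


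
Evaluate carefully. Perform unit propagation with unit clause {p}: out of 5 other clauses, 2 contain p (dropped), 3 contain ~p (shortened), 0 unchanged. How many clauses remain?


Satisfied (removed): 2
Shortened (remain): 3
Unchanged (remain): 0
Remaining = 3 + 0 = 3

3


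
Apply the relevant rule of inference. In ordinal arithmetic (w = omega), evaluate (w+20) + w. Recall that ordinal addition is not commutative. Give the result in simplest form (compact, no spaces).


Compute (w+20) + w.
Ordinal + is associative but NOT commutative; for finite n>0, n + w = w but w + n stays w+n.
(w+20) + w = w + (20+w) = w + w = w*2 (the finite tail 20 is absorbed by the right w).
Result = w*2

w*2


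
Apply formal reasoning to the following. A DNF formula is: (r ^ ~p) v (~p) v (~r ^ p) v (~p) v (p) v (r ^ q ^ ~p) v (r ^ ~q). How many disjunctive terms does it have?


A DNF formula is a disjunction of terms (conjunctions).
Terms are separated by v.
Counting the disjuncts: 7 terms.

7


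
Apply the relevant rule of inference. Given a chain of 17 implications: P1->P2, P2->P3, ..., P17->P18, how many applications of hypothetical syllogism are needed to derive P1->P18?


With 17 implications in a chain connecting 18 propositions:
P1->P2, P2->P3, ..., P17->P18
Steps needed = (number of implications) - 1 = 17 - 1 = 16

16


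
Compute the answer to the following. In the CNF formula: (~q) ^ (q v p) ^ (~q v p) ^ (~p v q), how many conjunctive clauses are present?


A CNF formula is a conjunction of clauses.
Clauses are separated by ^.
Counting the conjuncts: 4 clauses.

4


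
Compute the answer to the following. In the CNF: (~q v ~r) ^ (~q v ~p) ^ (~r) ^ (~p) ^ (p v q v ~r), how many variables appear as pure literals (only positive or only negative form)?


Check each variable for pure literal status:
p: mixed (not pure)
q: mixed (not pure)
r: pure negative
Pure literal count = 1

1


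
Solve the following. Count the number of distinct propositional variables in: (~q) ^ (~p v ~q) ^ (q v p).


Identify each variable that appears in the formula.
Variables found: p, q
Count = 2

2


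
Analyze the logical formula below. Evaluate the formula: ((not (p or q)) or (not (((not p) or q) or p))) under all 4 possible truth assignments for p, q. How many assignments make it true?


Check all 4 assignments:
p=0, q=0: 1
p=0, q=1: 0
p=1, q=0: 0
p=1, q=1: 0
Count of True = 1

1


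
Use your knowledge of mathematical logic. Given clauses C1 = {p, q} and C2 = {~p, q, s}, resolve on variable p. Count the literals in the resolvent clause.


Remove p from C1 and ~p from C2.
C1 remainder: {q}
C2 remainder: {q, s}
Union (resolvent): {q, s}
Resolvent has 2 literal(s).

2


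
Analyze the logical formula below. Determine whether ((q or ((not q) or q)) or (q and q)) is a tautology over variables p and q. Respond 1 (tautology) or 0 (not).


Check all 4 assignments:
p=0, q=0: 1
p=0, q=1: 1
p=1, q=0: 1
p=1, q=1: 1
Satisfying count = 4/4.
Tautology iff count = 4: yes.

1


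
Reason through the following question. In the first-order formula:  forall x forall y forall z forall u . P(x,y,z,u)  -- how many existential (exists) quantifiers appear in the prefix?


Quantifier prefix: forall x forall y forall z forall u
Mark each quantifier type:
  U U U U
Universal count = 4, Existential count = 0
Asked for existential (exists) quantifiers: 0

0


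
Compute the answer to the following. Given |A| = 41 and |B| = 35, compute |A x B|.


The Cartesian product A x B contains all ordered pairs (a, b).
|A x B| = |A| * |B| = 41 * 35 = 1435

1435


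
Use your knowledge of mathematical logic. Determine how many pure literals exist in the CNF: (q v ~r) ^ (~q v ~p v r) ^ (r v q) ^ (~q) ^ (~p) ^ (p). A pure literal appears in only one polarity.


Check each variable for pure literal status:
p: mixed (not pure)
q: mixed (not pure)
r: mixed (not pure)
Pure literal count = 0

0


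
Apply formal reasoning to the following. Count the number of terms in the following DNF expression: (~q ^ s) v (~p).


A DNF formula is a disjunction of terms (conjunctions).
Terms are separated by v.
Counting the disjuncts: 2 terms.

2


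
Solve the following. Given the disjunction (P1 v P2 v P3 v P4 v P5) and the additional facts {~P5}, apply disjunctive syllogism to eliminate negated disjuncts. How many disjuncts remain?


Original disjuncts (5): P1, P2, P3, P4, P5
Negated (eliminate): ~P5
Remaining disjuncts: P1, P2, P3, P4
Count = 5 - 1 = 4

4


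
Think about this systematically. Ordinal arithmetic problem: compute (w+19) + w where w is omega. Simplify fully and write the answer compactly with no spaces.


Compute (w+19) + w.
Ordinal + is associative but NOT commutative; for finite n>0, n + w = w but w + n stays w+n.
(w+19) + w = w + (19+w) = w + w = w*2 (the finite tail 19 is absorbed by the right w).
Result = w*2

w*2


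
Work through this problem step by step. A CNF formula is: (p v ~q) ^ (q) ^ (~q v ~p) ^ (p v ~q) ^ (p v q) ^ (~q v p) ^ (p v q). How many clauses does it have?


A CNF formula is a conjunction of clauses.
Clauses are separated by ^.
Counting the conjuncts: 7 clauses.

7


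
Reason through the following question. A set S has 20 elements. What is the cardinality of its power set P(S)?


The power set of a set with n elements has 2^n elements.
|P(S)| = 2^20 = 1048576

1048576


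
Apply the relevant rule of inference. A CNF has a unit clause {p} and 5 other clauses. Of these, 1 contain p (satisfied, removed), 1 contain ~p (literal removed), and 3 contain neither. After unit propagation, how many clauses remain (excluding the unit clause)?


Satisfied (removed): 1
Shortened (remain): 1
Unchanged (remain): 3
Remaining = 1 + 3 = 4

4


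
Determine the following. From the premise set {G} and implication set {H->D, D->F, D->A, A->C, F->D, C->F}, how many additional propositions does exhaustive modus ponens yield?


Initial facts: {G}
Apply modus ponens to closure:
  (no implication fires)
Final known: {G}
New propositions: {(none)}
Count = 0

0


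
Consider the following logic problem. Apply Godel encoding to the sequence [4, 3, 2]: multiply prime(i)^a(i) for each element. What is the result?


Encode each element as an exponent of the corresponding prime:
  2^4 = 16
  3^3 = 27
  5^2 = 25
Product = 16 * 27 * 25 = 10800

10800


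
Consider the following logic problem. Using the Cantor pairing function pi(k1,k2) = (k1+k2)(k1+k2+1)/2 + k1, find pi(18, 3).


k1 + k2 = 21
(k1+k2)(k1+k2+1)/2 = 21 * 22 / 2 = 231
pi = 231 + 18 = 249

249


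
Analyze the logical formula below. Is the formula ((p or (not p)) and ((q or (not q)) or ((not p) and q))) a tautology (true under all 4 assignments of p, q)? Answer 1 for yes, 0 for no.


Check all 4 assignments:
p=0, q=0: 1
p=0, q=1: 1
p=1, q=0: 1
p=1, q=1: 1
Satisfying count = 4/4.
Tautology iff count = 4: yes.

1


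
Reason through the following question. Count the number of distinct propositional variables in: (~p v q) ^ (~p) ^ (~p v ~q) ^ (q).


Identify each variable that appears in the formula.
Variables found: p, q
Count = 2

2


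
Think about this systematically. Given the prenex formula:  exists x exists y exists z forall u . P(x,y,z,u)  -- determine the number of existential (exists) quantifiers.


Quantifier prefix: exists x exists y exists z forall u
Mark each quantifier type:
  E E E U
Universal count = 1, Existential count = 3
Asked for existential (exists) quantifiers: 3

3


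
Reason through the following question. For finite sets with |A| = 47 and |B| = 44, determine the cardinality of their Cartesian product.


The Cartesian product A x B contains all ordered pairs (a, b).
|A x B| = |A| * |B| = 47 * 44 = 2068

2068


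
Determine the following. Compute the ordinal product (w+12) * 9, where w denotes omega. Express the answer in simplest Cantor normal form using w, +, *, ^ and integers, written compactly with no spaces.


Compute (w+12) * 9.
Ordinal * is associative and left-distributive over +, but NOT commutative; for finite n>1, n*w = w but w*n stays w*n.
(w+12) * 9 = (w+12) repeated 9 times. Each intermediate +12 is absorbed by the following w; only the last survives: w*9+12.
Result = w*9+12

w*9+12


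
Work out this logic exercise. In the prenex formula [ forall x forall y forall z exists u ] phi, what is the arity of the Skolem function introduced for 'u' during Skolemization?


Quantifier prefix: forall x forall y forall z exists u
'u' is existentially quantified at position 4.
Universal variables preceding it: x, y, z
Skolem function arity = 3

3


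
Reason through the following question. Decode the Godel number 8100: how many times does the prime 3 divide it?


Factorize 8100 by dividing by 3 repeatedly.
Division steps: 3 divides 8100 exactly 4 time(s).
Exponent of 3 = 4

4


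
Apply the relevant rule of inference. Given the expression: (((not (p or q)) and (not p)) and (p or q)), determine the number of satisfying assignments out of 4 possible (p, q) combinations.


Check all 4 assignments:
p=0, q=0: 0
p=0, q=1: 0
p=1, q=0: 0
p=1, q=1: 0
Count of True = 0

0


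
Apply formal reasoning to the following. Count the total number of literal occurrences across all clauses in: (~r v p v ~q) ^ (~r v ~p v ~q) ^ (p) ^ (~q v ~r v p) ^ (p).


Counting literals in each clause:
Clause 1: 3 literal(s)
Clause 2: 3 literal(s)
Clause 3: 1 literal(s)
Clause 4: 3 literal(s)
Clause 5: 1 literal(s)
Total = 11

11


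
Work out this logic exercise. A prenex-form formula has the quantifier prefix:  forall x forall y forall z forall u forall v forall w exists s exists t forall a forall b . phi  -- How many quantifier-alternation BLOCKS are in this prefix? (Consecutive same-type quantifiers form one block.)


Quantifier-type sequence: A A A A A A E E A A  (A=forall, E=exists)
Group into maximal same-type runs:
  Ax6 | Ex2 | Ax2
Number of blocks = 3

3


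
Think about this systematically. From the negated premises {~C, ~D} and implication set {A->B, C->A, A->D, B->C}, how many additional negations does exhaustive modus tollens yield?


Initial negated facts: {~C, ~D}
Apply modus tollens to closure:
  ~D and A->D  =>  ~A
  ~C and B->C  =>  ~B
Final negated: {~A, ~B, ~C, ~D}
New negations: {~A, ~B}
Count = 2

2


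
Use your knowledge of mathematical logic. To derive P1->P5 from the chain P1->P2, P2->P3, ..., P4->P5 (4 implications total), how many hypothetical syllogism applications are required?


With 4 implications in a chain connecting 5 propositions:
P1->P2, P2->P3, ..., P4->P5
Steps needed = (number of implications) - 1 = 4 - 1 = 3

3


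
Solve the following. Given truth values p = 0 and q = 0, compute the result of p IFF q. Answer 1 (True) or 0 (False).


p = 0, q = 0
Operation: p IFF q
Evaluate: 0 IFF 0 = 1

1


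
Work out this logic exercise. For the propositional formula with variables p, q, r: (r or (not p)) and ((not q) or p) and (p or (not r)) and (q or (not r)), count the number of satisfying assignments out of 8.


Evaluate all 8 assignments for p, q, r:
p=0, q=0, r=0: 1
p=0, q=0, r=1: 0
p=0, q=1, r=0: 0
p=0, q=1, r=1: 0
p=1, q=0, r=0: 0
p=1, q=0, r=1: 0
p=1, q=1, r=0: 0
p=1, q=1, r=1: 1
Satisfying count = 2

2


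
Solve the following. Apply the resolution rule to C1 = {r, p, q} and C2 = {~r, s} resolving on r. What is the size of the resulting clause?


Remove r from C1 and ~r from C2.
C1 remainder: {p, q}
C2 remainder: {s}
Union (resolvent): {p, q, s}
Resolvent has 3 literal(s).

3


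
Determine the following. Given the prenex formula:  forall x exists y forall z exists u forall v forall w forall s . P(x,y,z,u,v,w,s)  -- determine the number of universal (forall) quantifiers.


Quantifier prefix: forall x exists y forall z exists u forall v forall w forall s
Mark each quantifier type:
  U E U E U U U
Universal count = 5, Existential count = 2
Asked for universal (forall) quantifiers: 5

5


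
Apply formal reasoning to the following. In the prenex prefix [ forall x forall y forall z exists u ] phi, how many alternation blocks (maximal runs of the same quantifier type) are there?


Quantifier-type sequence: A A A E  (A=forall, E=exists)
Group into maximal same-type runs:
  Ax3 | Ex1
Number of blocks = 2

2


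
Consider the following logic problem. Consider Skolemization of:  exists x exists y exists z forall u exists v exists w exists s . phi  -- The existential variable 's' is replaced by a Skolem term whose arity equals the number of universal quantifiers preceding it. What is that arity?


Quantifier prefix: exists x exists y exists z forall u exists v exists w exists s
's' is existentially quantified at position 7.
Universal variables preceding it: u
Skolem function arity = 1

1


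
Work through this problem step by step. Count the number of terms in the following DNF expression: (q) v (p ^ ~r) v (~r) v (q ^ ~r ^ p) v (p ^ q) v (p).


A DNF formula is a disjunction of terms (conjunctions).
Terms are separated by v.
Counting the disjuncts: 6 terms.

6


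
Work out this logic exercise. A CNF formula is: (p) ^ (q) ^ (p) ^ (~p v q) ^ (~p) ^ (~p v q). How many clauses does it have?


A CNF formula is a conjunction of clauses.
Clauses are separated by ^.
Counting the conjuncts: 6 clauses.

6


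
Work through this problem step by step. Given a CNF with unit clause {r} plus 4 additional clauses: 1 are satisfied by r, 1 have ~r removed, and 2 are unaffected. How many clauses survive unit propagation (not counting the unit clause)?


Satisfied (removed): 1
Shortened (remain): 1
Unchanged (remain): 2
Remaining = 1 + 2 = 3

3


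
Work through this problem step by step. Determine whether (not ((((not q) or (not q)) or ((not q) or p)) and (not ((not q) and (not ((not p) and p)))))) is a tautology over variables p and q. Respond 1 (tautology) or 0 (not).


Check all 4 assignments:
p=0, q=0: 1
p=0, q=1: 1
p=1, q=0: 1
p=1, q=1: 0
Satisfying count = 3/4.
Tautology iff count = 4: no.

0


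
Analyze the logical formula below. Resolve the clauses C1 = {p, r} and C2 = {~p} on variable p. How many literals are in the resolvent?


Remove p from C1 and ~p from C2.
C1 remainder: {r}
C2 remainder: {}
Union (resolvent): {r}
Resolvent has 1 literal(s).

1


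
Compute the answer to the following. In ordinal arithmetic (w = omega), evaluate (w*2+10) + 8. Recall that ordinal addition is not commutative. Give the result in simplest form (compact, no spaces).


Compute (w*2+10) + 8.
Ordinal + is associative but NOT commutative; for finite n>0, n + w = w but w + n stays w+n.
By associativity: (w*2+10) + 8 = w*2 + (10+8) = w*2+18.
Result = w*2+18

w*2+18


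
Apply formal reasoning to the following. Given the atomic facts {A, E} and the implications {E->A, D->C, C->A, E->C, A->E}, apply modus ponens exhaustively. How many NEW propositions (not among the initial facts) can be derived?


Initial facts: {A, E}
Apply modus ponens to closure:
  E and E->C  =>  C
Final known: {A, C, E}
New propositions: {C}
Count = 1

1


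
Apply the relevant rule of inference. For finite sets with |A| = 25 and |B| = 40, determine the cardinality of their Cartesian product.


The Cartesian product A x B contains all ordered pairs (a, b).
|A x B| = |A| * |B| = 25 * 40 = 1000

1000
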